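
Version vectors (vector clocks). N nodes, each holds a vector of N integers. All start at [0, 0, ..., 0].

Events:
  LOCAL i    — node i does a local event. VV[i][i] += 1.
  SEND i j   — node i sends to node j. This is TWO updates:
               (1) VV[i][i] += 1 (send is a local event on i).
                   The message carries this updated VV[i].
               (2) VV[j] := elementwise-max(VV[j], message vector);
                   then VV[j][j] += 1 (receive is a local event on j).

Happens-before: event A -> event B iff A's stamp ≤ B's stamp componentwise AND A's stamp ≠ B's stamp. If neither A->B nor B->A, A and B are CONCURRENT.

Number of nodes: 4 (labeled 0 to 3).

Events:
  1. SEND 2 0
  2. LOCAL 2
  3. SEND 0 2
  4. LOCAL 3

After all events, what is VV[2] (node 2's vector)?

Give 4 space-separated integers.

Answer: 2 0 3 0

Derivation:
Initial: VV[0]=[0, 0, 0, 0]
Initial: VV[1]=[0, 0, 0, 0]
Initial: VV[2]=[0, 0, 0, 0]
Initial: VV[3]=[0, 0, 0, 0]
Event 1: SEND 2->0: VV[2][2]++ -> VV[2]=[0, 0, 1, 0], msg_vec=[0, 0, 1, 0]; VV[0]=max(VV[0],msg_vec) then VV[0][0]++ -> VV[0]=[1, 0, 1, 0]
Event 2: LOCAL 2: VV[2][2]++ -> VV[2]=[0, 0, 2, 0]
Event 3: SEND 0->2: VV[0][0]++ -> VV[0]=[2, 0, 1, 0], msg_vec=[2, 0, 1, 0]; VV[2]=max(VV[2],msg_vec) then VV[2][2]++ -> VV[2]=[2, 0, 3, 0]
Event 4: LOCAL 3: VV[3][3]++ -> VV[3]=[0, 0, 0, 1]
Final vectors: VV[0]=[2, 0, 1, 0]; VV[1]=[0, 0, 0, 0]; VV[2]=[2, 0, 3, 0]; VV[3]=[0, 0, 0, 1]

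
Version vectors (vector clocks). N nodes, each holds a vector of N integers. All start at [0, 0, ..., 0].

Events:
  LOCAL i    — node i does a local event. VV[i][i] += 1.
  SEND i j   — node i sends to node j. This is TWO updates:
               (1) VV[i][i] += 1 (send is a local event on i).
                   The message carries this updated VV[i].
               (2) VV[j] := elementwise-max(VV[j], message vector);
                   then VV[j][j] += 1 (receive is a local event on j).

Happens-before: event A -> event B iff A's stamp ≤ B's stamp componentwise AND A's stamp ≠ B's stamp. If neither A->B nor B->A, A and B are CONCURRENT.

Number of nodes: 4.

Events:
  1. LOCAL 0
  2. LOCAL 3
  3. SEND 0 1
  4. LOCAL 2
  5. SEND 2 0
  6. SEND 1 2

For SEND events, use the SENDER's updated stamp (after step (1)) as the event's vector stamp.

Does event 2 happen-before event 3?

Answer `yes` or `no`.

Initial: VV[0]=[0, 0, 0, 0]
Initial: VV[1]=[0, 0, 0, 0]
Initial: VV[2]=[0, 0, 0, 0]
Initial: VV[3]=[0, 0, 0, 0]
Event 1: LOCAL 0: VV[0][0]++ -> VV[0]=[1, 0, 0, 0]
Event 2: LOCAL 3: VV[3][3]++ -> VV[3]=[0, 0, 0, 1]
Event 3: SEND 0->1: VV[0][0]++ -> VV[0]=[2, 0, 0, 0], msg_vec=[2, 0, 0, 0]; VV[1]=max(VV[1],msg_vec) then VV[1][1]++ -> VV[1]=[2, 1, 0, 0]
Event 4: LOCAL 2: VV[2][2]++ -> VV[2]=[0, 0, 1, 0]
Event 5: SEND 2->0: VV[2][2]++ -> VV[2]=[0, 0, 2, 0], msg_vec=[0, 0, 2, 0]; VV[0]=max(VV[0],msg_vec) then VV[0][0]++ -> VV[0]=[3, 0, 2, 0]
Event 6: SEND 1->2: VV[1][1]++ -> VV[1]=[2, 2, 0, 0], msg_vec=[2, 2, 0, 0]; VV[2]=max(VV[2],msg_vec) then VV[2][2]++ -> VV[2]=[2, 2, 3, 0]
Event 2 stamp: [0, 0, 0, 1]
Event 3 stamp: [2, 0, 0, 0]
[0, 0, 0, 1] <= [2, 0, 0, 0]? False. Equal? False. Happens-before: False

Answer: no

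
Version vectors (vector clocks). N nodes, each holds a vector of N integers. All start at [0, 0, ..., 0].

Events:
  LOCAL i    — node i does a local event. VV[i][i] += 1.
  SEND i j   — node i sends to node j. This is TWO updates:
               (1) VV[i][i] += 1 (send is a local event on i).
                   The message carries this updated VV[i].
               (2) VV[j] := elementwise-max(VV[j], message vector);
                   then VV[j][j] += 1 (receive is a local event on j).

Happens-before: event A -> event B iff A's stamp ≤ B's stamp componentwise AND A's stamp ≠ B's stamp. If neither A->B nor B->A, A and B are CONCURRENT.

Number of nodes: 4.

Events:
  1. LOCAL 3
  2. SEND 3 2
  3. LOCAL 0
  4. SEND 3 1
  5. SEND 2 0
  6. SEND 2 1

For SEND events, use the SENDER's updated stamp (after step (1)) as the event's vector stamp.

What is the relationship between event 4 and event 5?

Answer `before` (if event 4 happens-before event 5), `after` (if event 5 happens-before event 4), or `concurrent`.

Initial: VV[0]=[0, 0, 0, 0]
Initial: VV[1]=[0, 0, 0, 0]
Initial: VV[2]=[0, 0, 0, 0]
Initial: VV[3]=[0, 0, 0, 0]
Event 1: LOCAL 3: VV[3][3]++ -> VV[3]=[0, 0, 0, 1]
Event 2: SEND 3->2: VV[3][3]++ -> VV[3]=[0, 0, 0, 2], msg_vec=[0, 0, 0, 2]; VV[2]=max(VV[2],msg_vec) then VV[2][2]++ -> VV[2]=[0, 0, 1, 2]
Event 3: LOCAL 0: VV[0][0]++ -> VV[0]=[1, 0, 0, 0]
Event 4: SEND 3->1: VV[3][3]++ -> VV[3]=[0, 0, 0, 3], msg_vec=[0, 0, 0, 3]; VV[1]=max(VV[1],msg_vec) then VV[1][1]++ -> VV[1]=[0, 1, 0, 3]
Event 5: SEND 2->0: VV[2][2]++ -> VV[2]=[0, 0, 2, 2], msg_vec=[0, 0, 2, 2]; VV[0]=max(VV[0],msg_vec) then VV[0][0]++ -> VV[0]=[2, 0, 2, 2]
Event 6: SEND 2->1: VV[2][2]++ -> VV[2]=[0, 0, 3, 2], msg_vec=[0, 0, 3, 2]; VV[1]=max(VV[1],msg_vec) then VV[1][1]++ -> VV[1]=[0, 2, 3, 3]
Event 4 stamp: [0, 0, 0, 3]
Event 5 stamp: [0, 0, 2, 2]
[0, 0, 0, 3] <= [0, 0, 2, 2]? False
[0, 0, 2, 2] <= [0, 0, 0, 3]? False
Relation: concurrent

Answer: concurrent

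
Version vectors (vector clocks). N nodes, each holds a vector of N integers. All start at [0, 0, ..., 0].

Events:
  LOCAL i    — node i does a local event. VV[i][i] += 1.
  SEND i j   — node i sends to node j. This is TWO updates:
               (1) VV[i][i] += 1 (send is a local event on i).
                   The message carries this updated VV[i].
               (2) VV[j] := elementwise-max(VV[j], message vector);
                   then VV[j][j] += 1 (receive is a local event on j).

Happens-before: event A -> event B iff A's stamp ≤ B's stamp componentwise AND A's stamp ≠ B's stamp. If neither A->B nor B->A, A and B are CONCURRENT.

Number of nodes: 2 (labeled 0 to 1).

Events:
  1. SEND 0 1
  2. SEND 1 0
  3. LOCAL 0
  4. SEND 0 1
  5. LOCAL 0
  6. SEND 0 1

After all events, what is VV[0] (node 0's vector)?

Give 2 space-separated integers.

Answer: 6 2

Derivation:
Initial: VV[0]=[0, 0]
Initial: VV[1]=[0, 0]
Event 1: SEND 0->1: VV[0][0]++ -> VV[0]=[1, 0], msg_vec=[1, 0]; VV[1]=max(VV[1],msg_vec) then VV[1][1]++ -> VV[1]=[1, 1]
Event 2: SEND 1->0: VV[1][1]++ -> VV[1]=[1, 2], msg_vec=[1, 2]; VV[0]=max(VV[0],msg_vec) then VV[0][0]++ -> VV[0]=[2, 2]
Event 3: LOCAL 0: VV[0][0]++ -> VV[0]=[3, 2]
Event 4: SEND 0->1: VV[0][0]++ -> VV[0]=[4, 2], msg_vec=[4, 2]; VV[1]=max(VV[1],msg_vec) then VV[1][1]++ -> VV[1]=[4, 3]
Event 5: LOCAL 0: VV[0][0]++ -> VV[0]=[5, 2]
Event 6: SEND 0->1: VV[0][0]++ -> VV[0]=[6, 2], msg_vec=[6, 2]; VV[1]=max(VV[1],msg_vec) then VV[1][1]++ -> VV[1]=[6, 4]
Final vectors: VV[0]=[6, 2]; VV[1]=[6, 4]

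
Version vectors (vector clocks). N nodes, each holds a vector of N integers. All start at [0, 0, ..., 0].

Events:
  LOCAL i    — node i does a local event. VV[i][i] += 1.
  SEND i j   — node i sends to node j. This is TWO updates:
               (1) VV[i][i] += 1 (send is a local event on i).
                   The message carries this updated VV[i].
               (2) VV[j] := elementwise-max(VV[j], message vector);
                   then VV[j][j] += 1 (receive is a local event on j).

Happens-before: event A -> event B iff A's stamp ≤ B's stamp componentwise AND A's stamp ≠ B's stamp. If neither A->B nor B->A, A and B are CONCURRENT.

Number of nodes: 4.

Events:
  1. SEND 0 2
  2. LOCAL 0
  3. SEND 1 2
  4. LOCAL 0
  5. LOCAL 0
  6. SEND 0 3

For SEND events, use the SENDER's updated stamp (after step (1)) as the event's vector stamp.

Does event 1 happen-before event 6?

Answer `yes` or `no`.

Answer: yes

Derivation:
Initial: VV[0]=[0, 0, 0, 0]
Initial: VV[1]=[0, 0, 0, 0]
Initial: VV[2]=[0, 0, 0, 0]
Initial: VV[3]=[0, 0, 0, 0]
Event 1: SEND 0->2: VV[0][0]++ -> VV[0]=[1, 0, 0, 0], msg_vec=[1, 0, 0, 0]; VV[2]=max(VV[2],msg_vec) then VV[2][2]++ -> VV[2]=[1, 0, 1, 0]
Event 2: LOCAL 0: VV[0][0]++ -> VV[0]=[2, 0, 0, 0]
Event 3: SEND 1->2: VV[1][1]++ -> VV[1]=[0, 1, 0, 0], msg_vec=[0, 1, 0, 0]; VV[2]=max(VV[2],msg_vec) then VV[2][2]++ -> VV[2]=[1, 1, 2, 0]
Event 4: LOCAL 0: VV[0][0]++ -> VV[0]=[3, 0, 0, 0]
Event 5: LOCAL 0: VV[0][0]++ -> VV[0]=[4, 0, 0, 0]
Event 6: SEND 0->3: VV[0][0]++ -> VV[0]=[5, 0, 0, 0], msg_vec=[5, 0, 0, 0]; VV[3]=max(VV[3],msg_vec) then VV[3][3]++ -> VV[3]=[5, 0, 0, 1]
Event 1 stamp: [1, 0, 0, 0]
Event 6 stamp: [5, 0, 0, 0]
[1, 0, 0, 0] <= [5, 0, 0, 0]? True. Equal? False. Happens-before: True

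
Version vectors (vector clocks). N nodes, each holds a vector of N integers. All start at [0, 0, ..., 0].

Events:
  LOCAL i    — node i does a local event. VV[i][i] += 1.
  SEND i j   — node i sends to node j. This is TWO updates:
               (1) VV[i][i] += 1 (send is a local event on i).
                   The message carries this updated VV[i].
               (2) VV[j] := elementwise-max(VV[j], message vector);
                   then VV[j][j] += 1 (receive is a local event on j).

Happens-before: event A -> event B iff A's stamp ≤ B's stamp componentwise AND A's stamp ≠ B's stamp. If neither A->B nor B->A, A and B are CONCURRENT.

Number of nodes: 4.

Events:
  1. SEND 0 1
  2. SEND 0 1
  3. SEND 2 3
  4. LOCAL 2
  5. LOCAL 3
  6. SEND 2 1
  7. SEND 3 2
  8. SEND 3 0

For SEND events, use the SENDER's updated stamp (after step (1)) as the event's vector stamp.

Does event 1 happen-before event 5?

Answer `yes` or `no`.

Initial: VV[0]=[0, 0, 0, 0]
Initial: VV[1]=[0, 0, 0, 0]
Initial: VV[2]=[0, 0, 0, 0]
Initial: VV[3]=[0, 0, 0, 0]
Event 1: SEND 0->1: VV[0][0]++ -> VV[0]=[1, 0, 0, 0], msg_vec=[1, 0, 0, 0]; VV[1]=max(VV[1],msg_vec) then VV[1][1]++ -> VV[1]=[1, 1, 0, 0]
Event 2: SEND 0->1: VV[0][0]++ -> VV[0]=[2, 0, 0, 0], msg_vec=[2, 0, 0, 0]; VV[1]=max(VV[1],msg_vec) then VV[1][1]++ -> VV[1]=[2, 2, 0, 0]
Event 3: SEND 2->3: VV[2][2]++ -> VV[2]=[0, 0, 1, 0], msg_vec=[0, 0, 1, 0]; VV[3]=max(VV[3],msg_vec) then VV[3][3]++ -> VV[3]=[0, 0, 1, 1]
Event 4: LOCAL 2: VV[2][2]++ -> VV[2]=[0, 0, 2, 0]
Event 5: LOCAL 3: VV[3][3]++ -> VV[3]=[0, 0, 1, 2]
Event 6: SEND 2->1: VV[2][2]++ -> VV[2]=[0, 0, 3, 0], msg_vec=[0, 0, 3, 0]; VV[1]=max(VV[1],msg_vec) then VV[1][1]++ -> VV[1]=[2, 3, 3, 0]
Event 7: SEND 3->2: VV[3][3]++ -> VV[3]=[0, 0, 1, 3], msg_vec=[0, 0, 1, 3]; VV[2]=max(VV[2],msg_vec) then VV[2][2]++ -> VV[2]=[0, 0, 4, 3]
Event 8: SEND 3->0: VV[3][3]++ -> VV[3]=[0, 0, 1, 4], msg_vec=[0, 0, 1, 4]; VV[0]=max(VV[0],msg_vec) then VV[0][0]++ -> VV[0]=[3, 0, 1, 4]
Event 1 stamp: [1, 0, 0, 0]
Event 5 stamp: [0, 0, 1, 2]
[1, 0, 0, 0] <= [0, 0, 1, 2]? False. Equal? False. Happens-before: False

Answer: no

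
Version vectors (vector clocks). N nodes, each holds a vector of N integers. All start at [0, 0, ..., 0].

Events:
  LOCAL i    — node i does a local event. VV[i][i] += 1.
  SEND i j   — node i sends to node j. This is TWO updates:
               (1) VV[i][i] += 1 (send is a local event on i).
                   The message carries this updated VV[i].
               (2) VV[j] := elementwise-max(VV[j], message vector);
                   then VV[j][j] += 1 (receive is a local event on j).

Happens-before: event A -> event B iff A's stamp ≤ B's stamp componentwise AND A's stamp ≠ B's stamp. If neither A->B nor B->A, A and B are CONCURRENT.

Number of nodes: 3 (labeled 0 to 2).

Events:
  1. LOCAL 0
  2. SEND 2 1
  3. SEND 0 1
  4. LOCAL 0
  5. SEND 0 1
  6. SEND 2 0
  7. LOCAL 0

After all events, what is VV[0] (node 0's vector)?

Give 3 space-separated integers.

Initial: VV[0]=[0, 0, 0]
Initial: VV[1]=[0, 0, 0]
Initial: VV[2]=[0, 0, 0]
Event 1: LOCAL 0: VV[0][0]++ -> VV[0]=[1, 0, 0]
Event 2: SEND 2->1: VV[2][2]++ -> VV[2]=[0, 0, 1], msg_vec=[0, 0, 1]; VV[1]=max(VV[1],msg_vec) then VV[1][1]++ -> VV[1]=[0, 1, 1]
Event 3: SEND 0->1: VV[0][0]++ -> VV[0]=[2, 0, 0], msg_vec=[2, 0, 0]; VV[1]=max(VV[1],msg_vec) then VV[1][1]++ -> VV[1]=[2, 2, 1]
Event 4: LOCAL 0: VV[0][0]++ -> VV[0]=[3, 0, 0]
Event 5: SEND 0->1: VV[0][0]++ -> VV[0]=[4, 0, 0], msg_vec=[4, 0, 0]; VV[1]=max(VV[1],msg_vec) then VV[1][1]++ -> VV[1]=[4, 3, 1]
Event 6: SEND 2->0: VV[2][2]++ -> VV[2]=[0, 0, 2], msg_vec=[0, 0, 2]; VV[0]=max(VV[0],msg_vec) then VV[0][0]++ -> VV[0]=[5, 0, 2]
Event 7: LOCAL 0: VV[0][0]++ -> VV[0]=[6, 0, 2]
Final vectors: VV[0]=[6, 0, 2]; VV[1]=[4, 3, 1]; VV[2]=[0, 0, 2]

Answer: 6 0 2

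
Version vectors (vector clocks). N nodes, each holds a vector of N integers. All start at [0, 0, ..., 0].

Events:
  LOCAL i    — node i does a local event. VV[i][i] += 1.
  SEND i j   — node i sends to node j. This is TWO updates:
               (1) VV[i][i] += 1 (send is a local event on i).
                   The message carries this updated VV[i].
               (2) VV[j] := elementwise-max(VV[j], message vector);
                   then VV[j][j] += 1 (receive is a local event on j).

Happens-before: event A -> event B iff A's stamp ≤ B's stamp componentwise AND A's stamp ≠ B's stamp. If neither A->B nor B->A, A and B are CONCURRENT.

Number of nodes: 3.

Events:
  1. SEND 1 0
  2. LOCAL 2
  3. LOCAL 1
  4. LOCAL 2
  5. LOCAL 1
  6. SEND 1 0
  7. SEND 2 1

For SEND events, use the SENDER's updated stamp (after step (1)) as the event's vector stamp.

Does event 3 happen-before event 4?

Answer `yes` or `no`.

Initial: VV[0]=[0, 0, 0]
Initial: VV[1]=[0, 0, 0]
Initial: VV[2]=[0, 0, 0]
Event 1: SEND 1->0: VV[1][1]++ -> VV[1]=[0, 1, 0], msg_vec=[0, 1, 0]; VV[0]=max(VV[0],msg_vec) then VV[0][0]++ -> VV[0]=[1, 1, 0]
Event 2: LOCAL 2: VV[2][2]++ -> VV[2]=[0, 0, 1]
Event 3: LOCAL 1: VV[1][1]++ -> VV[1]=[0, 2, 0]
Event 4: LOCAL 2: VV[2][2]++ -> VV[2]=[0, 0, 2]
Event 5: LOCAL 1: VV[1][1]++ -> VV[1]=[0, 3, 0]
Event 6: SEND 1->0: VV[1][1]++ -> VV[1]=[0, 4, 0], msg_vec=[0, 4, 0]; VV[0]=max(VV[0],msg_vec) then VV[0][0]++ -> VV[0]=[2, 4, 0]
Event 7: SEND 2->1: VV[2][2]++ -> VV[2]=[0, 0, 3], msg_vec=[0, 0, 3]; VV[1]=max(VV[1],msg_vec) then VV[1][1]++ -> VV[1]=[0, 5, 3]
Event 3 stamp: [0, 2, 0]
Event 4 stamp: [0, 0, 2]
[0, 2, 0] <= [0, 0, 2]? False. Equal? False. Happens-before: False

Answer: no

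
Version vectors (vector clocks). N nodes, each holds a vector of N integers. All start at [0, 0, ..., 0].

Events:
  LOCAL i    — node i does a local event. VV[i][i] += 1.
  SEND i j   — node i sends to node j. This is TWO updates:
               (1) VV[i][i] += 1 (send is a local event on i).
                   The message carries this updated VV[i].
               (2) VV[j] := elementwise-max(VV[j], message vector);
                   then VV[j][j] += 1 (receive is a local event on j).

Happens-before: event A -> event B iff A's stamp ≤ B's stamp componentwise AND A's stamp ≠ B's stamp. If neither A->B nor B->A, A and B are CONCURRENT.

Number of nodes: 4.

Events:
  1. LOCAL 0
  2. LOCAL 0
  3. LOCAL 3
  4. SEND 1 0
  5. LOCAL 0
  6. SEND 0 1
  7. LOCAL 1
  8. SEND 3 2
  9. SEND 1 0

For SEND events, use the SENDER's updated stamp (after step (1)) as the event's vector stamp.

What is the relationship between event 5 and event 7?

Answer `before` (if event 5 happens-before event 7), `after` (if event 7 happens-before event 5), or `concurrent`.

Initial: VV[0]=[0, 0, 0, 0]
Initial: VV[1]=[0, 0, 0, 0]
Initial: VV[2]=[0, 0, 0, 0]
Initial: VV[3]=[0, 0, 0, 0]
Event 1: LOCAL 0: VV[0][0]++ -> VV[0]=[1, 0, 0, 0]
Event 2: LOCAL 0: VV[0][0]++ -> VV[0]=[2, 0, 0, 0]
Event 3: LOCAL 3: VV[3][3]++ -> VV[3]=[0, 0, 0, 1]
Event 4: SEND 1->0: VV[1][1]++ -> VV[1]=[0, 1, 0, 0], msg_vec=[0, 1, 0, 0]; VV[0]=max(VV[0],msg_vec) then VV[0][0]++ -> VV[0]=[3, 1, 0, 0]
Event 5: LOCAL 0: VV[0][0]++ -> VV[0]=[4, 1, 0, 0]
Event 6: SEND 0->1: VV[0][0]++ -> VV[0]=[5, 1, 0, 0], msg_vec=[5, 1, 0, 0]; VV[1]=max(VV[1],msg_vec) then VV[1][1]++ -> VV[1]=[5, 2, 0, 0]
Event 7: LOCAL 1: VV[1][1]++ -> VV[1]=[5, 3, 0, 0]
Event 8: SEND 3->2: VV[3][3]++ -> VV[3]=[0, 0, 0, 2], msg_vec=[0, 0, 0, 2]; VV[2]=max(VV[2],msg_vec) then VV[2][2]++ -> VV[2]=[0, 0, 1, 2]
Event 9: SEND 1->0: VV[1][1]++ -> VV[1]=[5, 4, 0, 0], msg_vec=[5, 4, 0, 0]; VV[0]=max(VV[0],msg_vec) then VV[0][0]++ -> VV[0]=[6, 4, 0, 0]
Event 5 stamp: [4, 1, 0, 0]
Event 7 stamp: [5, 3, 0, 0]
[4, 1, 0, 0] <= [5, 3, 0, 0]? True
[5, 3, 0, 0] <= [4, 1, 0, 0]? False
Relation: before

Answer: before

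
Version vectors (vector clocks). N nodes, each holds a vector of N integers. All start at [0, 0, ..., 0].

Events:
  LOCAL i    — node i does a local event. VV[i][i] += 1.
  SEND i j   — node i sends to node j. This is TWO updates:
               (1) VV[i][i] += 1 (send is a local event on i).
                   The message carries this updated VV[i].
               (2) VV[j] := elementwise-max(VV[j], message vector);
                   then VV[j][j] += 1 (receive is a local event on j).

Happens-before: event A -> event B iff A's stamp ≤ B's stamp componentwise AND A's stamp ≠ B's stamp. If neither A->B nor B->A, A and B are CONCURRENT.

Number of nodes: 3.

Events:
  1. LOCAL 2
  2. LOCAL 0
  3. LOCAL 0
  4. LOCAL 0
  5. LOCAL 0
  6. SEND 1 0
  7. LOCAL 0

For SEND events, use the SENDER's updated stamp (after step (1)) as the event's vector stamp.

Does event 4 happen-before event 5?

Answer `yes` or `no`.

Answer: yes

Derivation:
Initial: VV[0]=[0, 0, 0]
Initial: VV[1]=[0, 0, 0]
Initial: VV[2]=[0, 0, 0]
Event 1: LOCAL 2: VV[2][2]++ -> VV[2]=[0, 0, 1]
Event 2: LOCAL 0: VV[0][0]++ -> VV[0]=[1, 0, 0]
Event 3: LOCAL 0: VV[0][0]++ -> VV[0]=[2, 0, 0]
Event 4: LOCAL 0: VV[0][0]++ -> VV[0]=[3, 0, 0]
Event 5: LOCAL 0: VV[0][0]++ -> VV[0]=[4, 0, 0]
Event 6: SEND 1->0: VV[1][1]++ -> VV[1]=[0, 1, 0], msg_vec=[0, 1, 0]; VV[0]=max(VV[0],msg_vec) then VV[0][0]++ -> VV[0]=[5, 1, 0]
Event 7: LOCAL 0: VV[0][0]++ -> VV[0]=[6, 1, 0]
Event 4 stamp: [3, 0, 0]
Event 5 stamp: [4, 0, 0]
[3, 0, 0] <= [4, 0, 0]? True. Equal? False. Happens-before: True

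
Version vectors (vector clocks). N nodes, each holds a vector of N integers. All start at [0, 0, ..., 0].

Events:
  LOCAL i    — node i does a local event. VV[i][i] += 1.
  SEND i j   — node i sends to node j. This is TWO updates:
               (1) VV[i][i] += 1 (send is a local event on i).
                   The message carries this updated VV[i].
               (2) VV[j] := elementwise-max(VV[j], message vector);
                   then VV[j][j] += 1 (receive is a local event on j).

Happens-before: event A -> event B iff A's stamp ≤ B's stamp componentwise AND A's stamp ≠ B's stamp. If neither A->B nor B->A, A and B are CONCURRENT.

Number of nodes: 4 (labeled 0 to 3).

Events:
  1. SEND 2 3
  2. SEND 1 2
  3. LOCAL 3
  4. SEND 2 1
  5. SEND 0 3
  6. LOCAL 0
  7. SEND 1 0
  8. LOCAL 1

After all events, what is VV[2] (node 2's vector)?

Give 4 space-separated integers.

Answer: 0 1 3 0

Derivation:
Initial: VV[0]=[0, 0, 0, 0]
Initial: VV[1]=[0, 0, 0, 0]
Initial: VV[2]=[0, 0, 0, 0]
Initial: VV[3]=[0, 0, 0, 0]
Event 1: SEND 2->3: VV[2][2]++ -> VV[2]=[0, 0, 1, 0], msg_vec=[0, 0, 1, 0]; VV[3]=max(VV[3],msg_vec) then VV[3][3]++ -> VV[3]=[0, 0, 1, 1]
Event 2: SEND 1->2: VV[1][1]++ -> VV[1]=[0, 1, 0, 0], msg_vec=[0, 1, 0, 0]; VV[2]=max(VV[2],msg_vec) then VV[2][2]++ -> VV[2]=[0, 1, 2, 0]
Event 3: LOCAL 3: VV[3][3]++ -> VV[3]=[0, 0, 1, 2]
Event 4: SEND 2->1: VV[2][2]++ -> VV[2]=[0, 1, 3, 0], msg_vec=[0, 1, 3, 0]; VV[1]=max(VV[1],msg_vec) then VV[1][1]++ -> VV[1]=[0, 2, 3, 0]
Event 5: SEND 0->3: VV[0][0]++ -> VV[0]=[1, 0, 0, 0], msg_vec=[1, 0, 0, 0]; VV[3]=max(VV[3],msg_vec) then VV[3][3]++ -> VV[3]=[1, 0, 1, 3]
Event 6: LOCAL 0: VV[0][0]++ -> VV[0]=[2, 0, 0, 0]
Event 7: SEND 1->0: VV[1][1]++ -> VV[1]=[0, 3, 3, 0], msg_vec=[0, 3, 3, 0]; VV[0]=max(VV[0],msg_vec) then VV[0][0]++ -> VV[0]=[3, 3, 3, 0]
Event 8: LOCAL 1: VV[1][1]++ -> VV[1]=[0, 4, 3, 0]
Final vectors: VV[0]=[3, 3, 3, 0]; VV[1]=[0, 4, 3, 0]; VV[2]=[0, 1, 3, 0]; VV[3]=[1, 0, 1, 3]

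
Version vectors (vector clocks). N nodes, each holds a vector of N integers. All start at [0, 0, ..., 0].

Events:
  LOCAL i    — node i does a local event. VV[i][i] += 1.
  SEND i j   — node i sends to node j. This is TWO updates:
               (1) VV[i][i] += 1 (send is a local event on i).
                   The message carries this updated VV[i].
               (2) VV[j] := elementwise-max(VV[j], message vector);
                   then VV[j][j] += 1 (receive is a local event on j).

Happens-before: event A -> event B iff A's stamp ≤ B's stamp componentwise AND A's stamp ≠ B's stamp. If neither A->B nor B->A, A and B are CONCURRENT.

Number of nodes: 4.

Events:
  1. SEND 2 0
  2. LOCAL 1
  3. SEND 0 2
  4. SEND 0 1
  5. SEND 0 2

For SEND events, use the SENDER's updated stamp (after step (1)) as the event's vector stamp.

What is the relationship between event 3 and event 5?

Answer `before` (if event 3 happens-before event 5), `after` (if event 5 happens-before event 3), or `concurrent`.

Initial: VV[0]=[0, 0, 0, 0]
Initial: VV[1]=[0, 0, 0, 0]
Initial: VV[2]=[0, 0, 0, 0]
Initial: VV[3]=[0, 0, 0, 0]
Event 1: SEND 2->0: VV[2][2]++ -> VV[2]=[0, 0, 1, 0], msg_vec=[0, 0, 1, 0]; VV[0]=max(VV[0],msg_vec) then VV[0][0]++ -> VV[0]=[1, 0, 1, 0]
Event 2: LOCAL 1: VV[1][1]++ -> VV[1]=[0, 1, 0, 0]
Event 3: SEND 0->2: VV[0][0]++ -> VV[0]=[2, 0, 1, 0], msg_vec=[2, 0, 1, 0]; VV[2]=max(VV[2],msg_vec) then VV[2][2]++ -> VV[2]=[2, 0, 2, 0]
Event 4: SEND 0->1: VV[0][0]++ -> VV[0]=[3, 0, 1, 0], msg_vec=[3, 0, 1, 0]; VV[1]=max(VV[1],msg_vec) then VV[1][1]++ -> VV[1]=[3, 2, 1, 0]
Event 5: SEND 0->2: VV[0][0]++ -> VV[0]=[4, 0, 1, 0], msg_vec=[4, 0, 1, 0]; VV[2]=max(VV[2],msg_vec) then VV[2][2]++ -> VV[2]=[4, 0, 3, 0]
Event 3 stamp: [2, 0, 1, 0]
Event 5 stamp: [4, 0, 1, 0]
[2, 0, 1, 0] <= [4, 0, 1, 0]? True
[4, 0, 1, 0] <= [2, 0, 1, 0]? False
Relation: before

Answer: before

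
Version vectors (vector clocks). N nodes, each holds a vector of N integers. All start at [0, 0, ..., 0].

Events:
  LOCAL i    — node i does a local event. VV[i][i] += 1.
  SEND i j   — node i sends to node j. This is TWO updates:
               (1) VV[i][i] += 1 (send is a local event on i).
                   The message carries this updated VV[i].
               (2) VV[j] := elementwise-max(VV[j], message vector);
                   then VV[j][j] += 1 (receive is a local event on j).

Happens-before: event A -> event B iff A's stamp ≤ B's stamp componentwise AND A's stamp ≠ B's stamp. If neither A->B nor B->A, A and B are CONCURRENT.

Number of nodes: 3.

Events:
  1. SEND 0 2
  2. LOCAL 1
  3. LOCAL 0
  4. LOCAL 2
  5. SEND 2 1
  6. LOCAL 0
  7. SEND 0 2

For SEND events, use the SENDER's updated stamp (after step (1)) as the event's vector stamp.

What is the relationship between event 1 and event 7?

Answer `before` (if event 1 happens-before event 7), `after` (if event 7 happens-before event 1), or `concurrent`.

Answer: before

Derivation:
Initial: VV[0]=[0, 0, 0]
Initial: VV[1]=[0, 0, 0]
Initial: VV[2]=[0, 0, 0]
Event 1: SEND 0->2: VV[0][0]++ -> VV[0]=[1, 0, 0], msg_vec=[1, 0, 0]; VV[2]=max(VV[2],msg_vec) then VV[2][2]++ -> VV[2]=[1, 0, 1]
Event 2: LOCAL 1: VV[1][1]++ -> VV[1]=[0, 1, 0]
Event 3: LOCAL 0: VV[0][0]++ -> VV[0]=[2, 0, 0]
Event 4: LOCAL 2: VV[2][2]++ -> VV[2]=[1, 0, 2]
Event 5: SEND 2->1: VV[2][2]++ -> VV[2]=[1, 0, 3], msg_vec=[1, 0, 3]; VV[1]=max(VV[1],msg_vec) then VV[1][1]++ -> VV[1]=[1, 2, 3]
Event 6: LOCAL 0: VV[0][0]++ -> VV[0]=[3, 0, 0]
Event 7: SEND 0->2: VV[0][0]++ -> VV[0]=[4, 0, 0], msg_vec=[4, 0, 0]; VV[2]=max(VV[2],msg_vec) then VV[2][2]++ -> VV[2]=[4, 0, 4]
Event 1 stamp: [1, 0, 0]
Event 7 stamp: [4, 0, 0]
[1, 0, 0] <= [4, 0, 0]? True
[4, 0, 0] <= [1, 0, 0]? False
Relation: before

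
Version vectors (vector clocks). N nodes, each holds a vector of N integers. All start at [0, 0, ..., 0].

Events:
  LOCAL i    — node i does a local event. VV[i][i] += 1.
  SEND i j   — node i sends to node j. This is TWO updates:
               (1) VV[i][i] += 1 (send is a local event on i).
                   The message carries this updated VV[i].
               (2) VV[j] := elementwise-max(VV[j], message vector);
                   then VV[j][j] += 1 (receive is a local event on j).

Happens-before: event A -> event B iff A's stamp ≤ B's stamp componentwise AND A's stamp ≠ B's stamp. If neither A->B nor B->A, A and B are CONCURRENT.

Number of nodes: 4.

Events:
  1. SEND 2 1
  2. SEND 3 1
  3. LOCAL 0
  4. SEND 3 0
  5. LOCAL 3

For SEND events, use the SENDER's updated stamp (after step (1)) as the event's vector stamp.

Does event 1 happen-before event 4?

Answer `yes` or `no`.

Answer: no

Derivation:
Initial: VV[0]=[0, 0, 0, 0]
Initial: VV[1]=[0, 0, 0, 0]
Initial: VV[2]=[0, 0, 0, 0]
Initial: VV[3]=[0, 0, 0, 0]
Event 1: SEND 2->1: VV[2][2]++ -> VV[2]=[0, 0, 1, 0], msg_vec=[0, 0, 1, 0]; VV[1]=max(VV[1],msg_vec) then VV[1][1]++ -> VV[1]=[0, 1, 1, 0]
Event 2: SEND 3->1: VV[3][3]++ -> VV[3]=[0, 0, 0, 1], msg_vec=[0, 0, 0, 1]; VV[1]=max(VV[1],msg_vec) then VV[1][1]++ -> VV[1]=[0, 2, 1, 1]
Event 3: LOCAL 0: VV[0][0]++ -> VV[0]=[1, 0, 0, 0]
Event 4: SEND 3->0: VV[3][3]++ -> VV[3]=[0, 0, 0, 2], msg_vec=[0, 0, 0, 2]; VV[0]=max(VV[0],msg_vec) then VV[0][0]++ -> VV[0]=[2, 0, 0, 2]
Event 5: LOCAL 3: VV[3][3]++ -> VV[3]=[0, 0, 0, 3]
Event 1 stamp: [0, 0, 1, 0]
Event 4 stamp: [0, 0, 0, 2]
[0, 0, 1, 0] <= [0, 0, 0, 2]? False. Equal? False. Happens-before: False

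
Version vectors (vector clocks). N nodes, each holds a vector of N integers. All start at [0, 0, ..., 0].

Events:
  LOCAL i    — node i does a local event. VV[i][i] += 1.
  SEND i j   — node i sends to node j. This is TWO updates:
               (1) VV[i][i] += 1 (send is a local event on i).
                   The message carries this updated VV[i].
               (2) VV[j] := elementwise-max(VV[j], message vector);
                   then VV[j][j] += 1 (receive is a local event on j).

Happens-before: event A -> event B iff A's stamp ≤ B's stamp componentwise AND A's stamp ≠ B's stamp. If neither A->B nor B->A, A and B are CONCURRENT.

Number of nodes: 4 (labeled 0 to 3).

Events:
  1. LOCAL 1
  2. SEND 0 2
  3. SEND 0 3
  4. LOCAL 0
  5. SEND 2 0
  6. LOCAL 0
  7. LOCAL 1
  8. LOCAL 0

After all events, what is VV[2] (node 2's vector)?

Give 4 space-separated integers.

Initial: VV[0]=[0, 0, 0, 0]
Initial: VV[1]=[0, 0, 0, 0]
Initial: VV[2]=[0, 0, 0, 0]
Initial: VV[3]=[0, 0, 0, 0]
Event 1: LOCAL 1: VV[1][1]++ -> VV[1]=[0, 1, 0, 0]
Event 2: SEND 0->2: VV[0][0]++ -> VV[0]=[1, 0, 0, 0], msg_vec=[1, 0, 0, 0]; VV[2]=max(VV[2],msg_vec) then VV[2][2]++ -> VV[2]=[1, 0, 1, 0]
Event 3: SEND 0->3: VV[0][0]++ -> VV[0]=[2, 0, 0, 0], msg_vec=[2, 0, 0, 0]; VV[3]=max(VV[3],msg_vec) then VV[3][3]++ -> VV[3]=[2, 0, 0, 1]
Event 4: LOCAL 0: VV[0][0]++ -> VV[0]=[3, 0, 0, 0]
Event 5: SEND 2->0: VV[2][2]++ -> VV[2]=[1, 0, 2, 0], msg_vec=[1, 0, 2, 0]; VV[0]=max(VV[0],msg_vec) then VV[0][0]++ -> VV[0]=[4, 0, 2, 0]
Event 6: LOCAL 0: VV[0][0]++ -> VV[0]=[5, 0, 2, 0]
Event 7: LOCAL 1: VV[1][1]++ -> VV[1]=[0, 2, 0, 0]
Event 8: LOCAL 0: VV[0][0]++ -> VV[0]=[6, 0, 2, 0]
Final vectors: VV[0]=[6, 0, 2, 0]; VV[1]=[0, 2, 0, 0]; VV[2]=[1, 0, 2, 0]; VV[3]=[2, 0, 0, 1]

Answer: 1 0 2 0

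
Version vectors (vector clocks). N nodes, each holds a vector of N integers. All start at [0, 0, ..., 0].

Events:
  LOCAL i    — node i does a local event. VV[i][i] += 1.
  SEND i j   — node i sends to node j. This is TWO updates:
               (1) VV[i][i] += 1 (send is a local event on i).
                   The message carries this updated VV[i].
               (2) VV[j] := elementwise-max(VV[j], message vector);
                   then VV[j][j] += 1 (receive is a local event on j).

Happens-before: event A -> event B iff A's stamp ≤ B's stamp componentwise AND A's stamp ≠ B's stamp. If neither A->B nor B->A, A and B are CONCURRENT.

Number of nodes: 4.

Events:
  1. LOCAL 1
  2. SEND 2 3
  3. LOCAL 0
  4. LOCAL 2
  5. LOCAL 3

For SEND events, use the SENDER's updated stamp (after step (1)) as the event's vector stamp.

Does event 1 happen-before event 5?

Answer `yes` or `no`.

Answer: no

Derivation:
Initial: VV[0]=[0, 0, 0, 0]
Initial: VV[1]=[0, 0, 0, 0]
Initial: VV[2]=[0, 0, 0, 0]
Initial: VV[3]=[0, 0, 0, 0]
Event 1: LOCAL 1: VV[1][1]++ -> VV[1]=[0, 1, 0, 0]
Event 2: SEND 2->3: VV[2][2]++ -> VV[2]=[0, 0, 1, 0], msg_vec=[0, 0, 1, 0]; VV[3]=max(VV[3],msg_vec) then VV[3][3]++ -> VV[3]=[0, 0, 1, 1]
Event 3: LOCAL 0: VV[0][0]++ -> VV[0]=[1, 0, 0, 0]
Event 4: LOCAL 2: VV[2][2]++ -> VV[2]=[0, 0, 2, 0]
Event 5: LOCAL 3: VV[3][3]++ -> VV[3]=[0, 0, 1, 2]
Event 1 stamp: [0, 1, 0, 0]
Event 5 stamp: [0, 0, 1, 2]
[0, 1, 0, 0] <= [0, 0, 1, 2]? False. Equal? False. Happens-before: False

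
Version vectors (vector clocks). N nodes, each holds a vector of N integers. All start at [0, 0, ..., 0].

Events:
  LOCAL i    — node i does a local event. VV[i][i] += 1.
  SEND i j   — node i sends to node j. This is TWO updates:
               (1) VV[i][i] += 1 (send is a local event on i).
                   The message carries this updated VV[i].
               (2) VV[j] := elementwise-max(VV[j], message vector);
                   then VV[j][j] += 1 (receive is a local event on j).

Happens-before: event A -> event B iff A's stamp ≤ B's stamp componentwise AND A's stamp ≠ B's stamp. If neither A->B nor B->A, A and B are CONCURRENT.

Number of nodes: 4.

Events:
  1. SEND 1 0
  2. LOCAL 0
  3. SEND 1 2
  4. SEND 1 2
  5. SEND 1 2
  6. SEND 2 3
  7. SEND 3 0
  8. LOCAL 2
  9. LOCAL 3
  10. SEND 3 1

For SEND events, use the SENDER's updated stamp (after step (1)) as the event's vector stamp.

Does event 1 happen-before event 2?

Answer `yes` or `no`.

Answer: yes

Derivation:
Initial: VV[0]=[0, 0, 0, 0]
Initial: VV[1]=[0, 0, 0, 0]
Initial: VV[2]=[0, 0, 0, 0]
Initial: VV[3]=[0, 0, 0, 0]
Event 1: SEND 1->0: VV[1][1]++ -> VV[1]=[0, 1, 0, 0], msg_vec=[0, 1, 0, 0]; VV[0]=max(VV[0],msg_vec) then VV[0][0]++ -> VV[0]=[1, 1, 0, 0]
Event 2: LOCAL 0: VV[0][0]++ -> VV[0]=[2, 1, 0, 0]
Event 3: SEND 1->2: VV[1][1]++ -> VV[1]=[0, 2, 0, 0], msg_vec=[0, 2, 0, 0]; VV[2]=max(VV[2],msg_vec) then VV[2][2]++ -> VV[2]=[0, 2, 1, 0]
Event 4: SEND 1->2: VV[1][1]++ -> VV[1]=[0, 3, 0, 0], msg_vec=[0, 3, 0, 0]; VV[2]=max(VV[2],msg_vec) then VV[2][2]++ -> VV[2]=[0, 3, 2, 0]
Event 5: SEND 1->2: VV[1][1]++ -> VV[1]=[0, 4, 0, 0], msg_vec=[0, 4, 0, 0]; VV[2]=max(VV[2],msg_vec) then VV[2][2]++ -> VV[2]=[0, 4, 3, 0]
Event 6: SEND 2->3: VV[2][2]++ -> VV[2]=[0, 4, 4, 0], msg_vec=[0, 4, 4, 0]; VV[3]=max(VV[3],msg_vec) then VV[3][3]++ -> VV[3]=[0, 4, 4, 1]
Event 7: SEND 3->0: VV[3][3]++ -> VV[3]=[0, 4, 4, 2], msg_vec=[0, 4, 4, 2]; VV[0]=max(VV[0],msg_vec) then VV[0][0]++ -> VV[0]=[3, 4, 4, 2]
Event 8: LOCAL 2: VV[2][2]++ -> VV[2]=[0, 4, 5, 0]
Event 9: LOCAL 3: VV[3][3]++ -> VV[3]=[0, 4, 4, 3]
Event 10: SEND 3->1: VV[3][3]++ -> VV[3]=[0, 4, 4, 4], msg_vec=[0, 4, 4, 4]; VV[1]=max(VV[1],msg_vec) then VV[1][1]++ -> VV[1]=[0, 5, 4, 4]
Event 1 stamp: [0, 1, 0, 0]
Event 2 stamp: [2, 1, 0, 0]
[0, 1, 0, 0] <= [2, 1, 0, 0]? True. Equal? False. Happens-before: True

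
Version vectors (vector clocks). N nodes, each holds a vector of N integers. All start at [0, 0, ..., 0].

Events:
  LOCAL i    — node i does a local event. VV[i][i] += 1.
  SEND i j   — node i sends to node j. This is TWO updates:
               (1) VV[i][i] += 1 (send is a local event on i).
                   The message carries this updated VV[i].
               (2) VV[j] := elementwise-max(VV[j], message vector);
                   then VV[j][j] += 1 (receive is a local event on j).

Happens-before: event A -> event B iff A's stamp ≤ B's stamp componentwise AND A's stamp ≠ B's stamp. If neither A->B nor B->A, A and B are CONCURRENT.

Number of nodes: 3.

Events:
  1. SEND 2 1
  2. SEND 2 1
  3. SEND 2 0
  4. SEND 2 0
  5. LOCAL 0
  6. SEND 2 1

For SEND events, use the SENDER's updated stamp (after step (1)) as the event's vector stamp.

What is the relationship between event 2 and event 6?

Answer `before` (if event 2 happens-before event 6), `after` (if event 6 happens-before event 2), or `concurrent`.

Initial: VV[0]=[0, 0, 0]
Initial: VV[1]=[0, 0, 0]
Initial: VV[2]=[0, 0, 0]
Event 1: SEND 2->1: VV[2][2]++ -> VV[2]=[0, 0, 1], msg_vec=[0, 0, 1]; VV[1]=max(VV[1],msg_vec) then VV[1][1]++ -> VV[1]=[0, 1, 1]
Event 2: SEND 2->1: VV[2][2]++ -> VV[2]=[0, 0, 2], msg_vec=[0, 0, 2]; VV[1]=max(VV[1],msg_vec) then VV[1][1]++ -> VV[1]=[0, 2, 2]
Event 3: SEND 2->0: VV[2][2]++ -> VV[2]=[0, 0, 3], msg_vec=[0, 0, 3]; VV[0]=max(VV[0],msg_vec) then VV[0][0]++ -> VV[0]=[1, 0, 3]
Event 4: SEND 2->0: VV[2][2]++ -> VV[2]=[0, 0, 4], msg_vec=[0, 0, 4]; VV[0]=max(VV[0],msg_vec) then VV[0][0]++ -> VV[0]=[2, 0, 4]
Event 5: LOCAL 0: VV[0][0]++ -> VV[0]=[3, 0, 4]
Event 6: SEND 2->1: VV[2][2]++ -> VV[2]=[0, 0, 5], msg_vec=[0, 0, 5]; VV[1]=max(VV[1],msg_vec) then VV[1][1]++ -> VV[1]=[0, 3, 5]
Event 2 stamp: [0, 0, 2]
Event 6 stamp: [0, 0, 5]
[0, 0, 2] <= [0, 0, 5]? True
[0, 0, 5] <= [0, 0, 2]? False
Relation: before

Answer: before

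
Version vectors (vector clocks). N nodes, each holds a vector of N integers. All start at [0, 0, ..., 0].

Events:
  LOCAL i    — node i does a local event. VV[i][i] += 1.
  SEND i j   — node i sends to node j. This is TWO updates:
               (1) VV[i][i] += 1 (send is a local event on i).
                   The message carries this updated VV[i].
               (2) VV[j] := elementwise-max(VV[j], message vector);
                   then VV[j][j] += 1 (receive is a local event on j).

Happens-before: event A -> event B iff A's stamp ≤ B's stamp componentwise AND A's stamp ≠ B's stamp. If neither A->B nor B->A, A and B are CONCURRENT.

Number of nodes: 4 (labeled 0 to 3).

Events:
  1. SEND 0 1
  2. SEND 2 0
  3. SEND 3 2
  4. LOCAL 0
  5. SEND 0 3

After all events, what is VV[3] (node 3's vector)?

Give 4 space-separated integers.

Initial: VV[0]=[0, 0, 0, 0]
Initial: VV[1]=[0, 0, 0, 0]
Initial: VV[2]=[0, 0, 0, 0]
Initial: VV[3]=[0, 0, 0, 0]
Event 1: SEND 0->1: VV[0][0]++ -> VV[0]=[1, 0, 0, 0], msg_vec=[1, 0, 0, 0]; VV[1]=max(VV[1],msg_vec) then VV[1][1]++ -> VV[1]=[1, 1, 0, 0]
Event 2: SEND 2->0: VV[2][2]++ -> VV[2]=[0, 0, 1, 0], msg_vec=[0, 0, 1, 0]; VV[0]=max(VV[0],msg_vec) then VV[0][0]++ -> VV[0]=[2, 0, 1, 0]
Event 3: SEND 3->2: VV[3][3]++ -> VV[3]=[0, 0, 0, 1], msg_vec=[0, 0, 0, 1]; VV[2]=max(VV[2],msg_vec) then VV[2][2]++ -> VV[2]=[0, 0, 2, 1]
Event 4: LOCAL 0: VV[0][0]++ -> VV[0]=[3, 0, 1, 0]
Event 5: SEND 0->3: VV[0][0]++ -> VV[0]=[4, 0, 1, 0], msg_vec=[4, 0, 1, 0]; VV[3]=max(VV[3],msg_vec) then VV[3][3]++ -> VV[3]=[4, 0, 1, 2]
Final vectors: VV[0]=[4, 0, 1, 0]; VV[1]=[1, 1, 0, 0]; VV[2]=[0, 0, 2, 1]; VV[3]=[4, 0, 1, 2]

Answer: 4 0 1 2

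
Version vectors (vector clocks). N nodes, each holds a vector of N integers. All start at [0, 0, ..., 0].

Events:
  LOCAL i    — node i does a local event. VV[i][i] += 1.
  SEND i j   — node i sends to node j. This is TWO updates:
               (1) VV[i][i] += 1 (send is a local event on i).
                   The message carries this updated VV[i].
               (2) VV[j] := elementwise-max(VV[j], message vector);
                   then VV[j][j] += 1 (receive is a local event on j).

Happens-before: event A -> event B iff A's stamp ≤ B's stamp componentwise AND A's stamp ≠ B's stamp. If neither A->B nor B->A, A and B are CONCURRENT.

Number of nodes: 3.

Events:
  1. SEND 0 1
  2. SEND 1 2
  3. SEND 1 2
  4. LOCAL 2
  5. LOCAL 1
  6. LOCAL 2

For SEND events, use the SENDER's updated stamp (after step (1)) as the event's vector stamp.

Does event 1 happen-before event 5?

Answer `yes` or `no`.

Answer: yes

Derivation:
Initial: VV[0]=[0, 0, 0]
Initial: VV[1]=[0, 0, 0]
Initial: VV[2]=[0, 0, 0]
Event 1: SEND 0->1: VV[0][0]++ -> VV[0]=[1, 0, 0], msg_vec=[1, 0, 0]; VV[1]=max(VV[1],msg_vec) then VV[1][1]++ -> VV[1]=[1, 1, 0]
Event 2: SEND 1->2: VV[1][1]++ -> VV[1]=[1, 2, 0], msg_vec=[1, 2, 0]; VV[2]=max(VV[2],msg_vec) then VV[2][2]++ -> VV[2]=[1, 2, 1]
Event 3: SEND 1->2: VV[1][1]++ -> VV[1]=[1, 3, 0], msg_vec=[1, 3, 0]; VV[2]=max(VV[2],msg_vec) then VV[2][2]++ -> VV[2]=[1, 3, 2]
Event 4: LOCAL 2: VV[2][2]++ -> VV[2]=[1, 3, 3]
Event 5: LOCAL 1: VV[1][1]++ -> VV[1]=[1, 4, 0]
Event 6: LOCAL 2: VV[2][2]++ -> VV[2]=[1, 3, 4]
Event 1 stamp: [1, 0, 0]
Event 5 stamp: [1, 4, 0]
[1, 0, 0] <= [1, 4, 0]? True. Equal? False. Happens-before: True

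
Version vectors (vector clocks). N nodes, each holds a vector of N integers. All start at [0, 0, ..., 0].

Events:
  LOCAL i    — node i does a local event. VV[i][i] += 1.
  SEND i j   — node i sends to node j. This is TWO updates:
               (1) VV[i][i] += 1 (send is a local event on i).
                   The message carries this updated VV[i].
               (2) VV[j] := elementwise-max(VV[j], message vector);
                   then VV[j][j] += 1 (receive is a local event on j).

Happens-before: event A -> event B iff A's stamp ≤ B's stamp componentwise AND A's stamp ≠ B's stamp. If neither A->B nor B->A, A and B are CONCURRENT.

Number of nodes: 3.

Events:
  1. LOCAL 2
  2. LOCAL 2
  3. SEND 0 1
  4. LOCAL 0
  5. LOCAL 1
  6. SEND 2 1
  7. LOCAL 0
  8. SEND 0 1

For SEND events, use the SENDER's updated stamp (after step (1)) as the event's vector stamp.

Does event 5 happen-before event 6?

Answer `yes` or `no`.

Answer: no

Derivation:
Initial: VV[0]=[0, 0, 0]
Initial: VV[1]=[0, 0, 0]
Initial: VV[2]=[0, 0, 0]
Event 1: LOCAL 2: VV[2][2]++ -> VV[2]=[0, 0, 1]
Event 2: LOCAL 2: VV[2][2]++ -> VV[2]=[0, 0, 2]
Event 3: SEND 0->1: VV[0][0]++ -> VV[0]=[1, 0, 0], msg_vec=[1, 0, 0]; VV[1]=max(VV[1],msg_vec) then VV[1][1]++ -> VV[1]=[1, 1, 0]
Event 4: LOCAL 0: VV[0][0]++ -> VV[0]=[2, 0, 0]
Event 5: LOCAL 1: VV[1][1]++ -> VV[1]=[1, 2, 0]
Event 6: SEND 2->1: VV[2][2]++ -> VV[2]=[0, 0, 3], msg_vec=[0, 0, 3]; VV[1]=max(VV[1],msg_vec) then VV[1][1]++ -> VV[1]=[1, 3, 3]
Event 7: LOCAL 0: VV[0][0]++ -> VV[0]=[3, 0, 0]
Event 8: SEND 0->1: VV[0][0]++ -> VV[0]=[4, 0, 0], msg_vec=[4, 0, 0]; VV[1]=max(VV[1],msg_vec) then VV[1][1]++ -> VV[1]=[4, 4, 3]
Event 5 stamp: [1, 2, 0]
Event 6 stamp: [0, 0, 3]
[1, 2, 0] <= [0, 0, 3]? False. Equal? False. Happens-before: False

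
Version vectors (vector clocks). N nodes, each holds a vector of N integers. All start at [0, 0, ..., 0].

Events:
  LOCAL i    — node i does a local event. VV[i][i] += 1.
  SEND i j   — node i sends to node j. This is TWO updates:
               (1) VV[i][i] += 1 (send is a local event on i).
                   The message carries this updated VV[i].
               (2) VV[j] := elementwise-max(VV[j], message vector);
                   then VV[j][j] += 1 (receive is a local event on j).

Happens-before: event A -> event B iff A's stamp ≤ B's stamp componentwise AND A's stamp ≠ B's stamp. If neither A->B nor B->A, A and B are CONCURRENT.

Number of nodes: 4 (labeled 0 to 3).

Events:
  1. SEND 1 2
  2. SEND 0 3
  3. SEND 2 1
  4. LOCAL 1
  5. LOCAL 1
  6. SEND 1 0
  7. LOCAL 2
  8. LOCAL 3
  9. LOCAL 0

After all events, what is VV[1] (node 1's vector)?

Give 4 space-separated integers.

Answer: 0 5 2 0

Derivation:
Initial: VV[0]=[0, 0, 0, 0]
Initial: VV[1]=[0, 0, 0, 0]
Initial: VV[2]=[0, 0, 0, 0]
Initial: VV[3]=[0, 0, 0, 0]
Event 1: SEND 1->2: VV[1][1]++ -> VV[1]=[0, 1, 0, 0], msg_vec=[0, 1, 0, 0]; VV[2]=max(VV[2],msg_vec) then VV[2][2]++ -> VV[2]=[0, 1, 1, 0]
Event 2: SEND 0->3: VV[0][0]++ -> VV[0]=[1, 0, 0, 0], msg_vec=[1, 0, 0, 0]; VV[3]=max(VV[3],msg_vec) then VV[3][3]++ -> VV[3]=[1, 0, 0, 1]
Event 3: SEND 2->1: VV[2][2]++ -> VV[2]=[0, 1, 2, 0], msg_vec=[0, 1, 2, 0]; VV[1]=max(VV[1],msg_vec) then VV[1][1]++ -> VV[1]=[0, 2, 2, 0]
Event 4: LOCAL 1: VV[1][1]++ -> VV[1]=[0, 3, 2, 0]
Event 5: LOCAL 1: VV[1][1]++ -> VV[1]=[0, 4, 2, 0]
Event 6: SEND 1->0: VV[1][1]++ -> VV[1]=[0, 5, 2, 0], msg_vec=[0, 5, 2, 0]; VV[0]=max(VV[0],msg_vec) then VV[0][0]++ -> VV[0]=[2, 5, 2, 0]
Event 7: LOCAL 2: VV[2][2]++ -> VV[2]=[0, 1, 3, 0]
Event 8: LOCAL 3: VV[3][3]++ -> VV[3]=[1, 0, 0, 2]
Event 9: LOCAL 0: VV[0][0]++ -> VV[0]=[3, 5, 2, 0]
Final vectors: VV[0]=[3, 5, 2, 0]; VV[1]=[0, 5, 2, 0]; VV[2]=[0, 1, 3, 0]; VV[3]=[1, 0, 0, 2]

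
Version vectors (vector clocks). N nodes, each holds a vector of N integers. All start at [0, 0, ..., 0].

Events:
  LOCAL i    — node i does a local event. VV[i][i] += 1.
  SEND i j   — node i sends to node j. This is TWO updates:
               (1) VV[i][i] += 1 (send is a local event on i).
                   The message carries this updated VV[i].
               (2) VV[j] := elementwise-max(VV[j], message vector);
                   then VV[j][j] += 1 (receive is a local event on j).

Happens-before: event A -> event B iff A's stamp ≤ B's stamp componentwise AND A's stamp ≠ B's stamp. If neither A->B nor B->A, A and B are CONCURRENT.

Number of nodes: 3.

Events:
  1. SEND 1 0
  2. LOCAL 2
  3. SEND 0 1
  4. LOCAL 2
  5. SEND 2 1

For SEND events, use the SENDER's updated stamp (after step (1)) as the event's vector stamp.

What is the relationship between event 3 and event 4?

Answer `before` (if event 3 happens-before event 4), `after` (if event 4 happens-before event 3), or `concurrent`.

Initial: VV[0]=[0, 0, 0]
Initial: VV[1]=[0, 0, 0]
Initial: VV[2]=[0, 0, 0]
Event 1: SEND 1->0: VV[1][1]++ -> VV[1]=[0, 1, 0], msg_vec=[0, 1, 0]; VV[0]=max(VV[0],msg_vec) then VV[0][0]++ -> VV[0]=[1, 1, 0]
Event 2: LOCAL 2: VV[2][2]++ -> VV[2]=[0, 0, 1]
Event 3: SEND 0->1: VV[0][0]++ -> VV[0]=[2, 1, 0], msg_vec=[2, 1, 0]; VV[1]=max(VV[1],msg_vec) then VV[1][1]++ -> VV[1]=[2, 2, 0]
Event 4: LOCAL 2: VV[2][2]++ -> VV[2]=[0, 0, 2]
Event 5: SEND 2->1: VV[2][2]++ -> VV[2]=[0, 0, 3], msg_vec=[0, 0, 3]; VV[1]=max(VV[1],msg_vec) then VV[1][1]++ -> VV[1]=[2, 3, 3]
Event 3 stamp: [2, 1, 0]
Event 4 stamp: [0, 0, 2]
[2, 1, 0] <= [0, 0, 2]? False
[0, 0, 2] <= [2, 1, 0]? False
Relation: concurrent

Answer: concurrent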